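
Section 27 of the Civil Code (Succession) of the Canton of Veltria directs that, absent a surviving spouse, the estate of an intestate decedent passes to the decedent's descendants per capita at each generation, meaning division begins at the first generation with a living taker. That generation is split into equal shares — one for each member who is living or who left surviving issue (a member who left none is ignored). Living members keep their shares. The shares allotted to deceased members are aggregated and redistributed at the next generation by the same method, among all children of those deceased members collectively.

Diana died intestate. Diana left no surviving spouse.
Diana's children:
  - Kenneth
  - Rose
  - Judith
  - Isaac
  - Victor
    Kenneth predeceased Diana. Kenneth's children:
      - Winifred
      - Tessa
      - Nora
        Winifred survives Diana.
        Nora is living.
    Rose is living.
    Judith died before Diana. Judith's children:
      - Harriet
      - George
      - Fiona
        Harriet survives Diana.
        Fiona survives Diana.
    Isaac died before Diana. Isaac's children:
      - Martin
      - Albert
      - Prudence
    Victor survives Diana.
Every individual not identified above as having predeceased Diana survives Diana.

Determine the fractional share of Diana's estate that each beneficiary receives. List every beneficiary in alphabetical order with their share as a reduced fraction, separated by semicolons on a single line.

Albert 1/15; Fiona 1/15; George 1/15; Harriet 1/15; Martin 1/15; Nora 1/15; Prudence 1/15; Rose 1/5; Tessa 1/15; Victor 1/5; Winifred 1/15

There is no surviving spouse, so the entire estate passes to Diana's descendants per capita at each generation.
At generation 1 (Kenneth, Rose, Judith, Isaac, Victor) there are 5 shares of (1)/5 = 1/5 each.
Living: Rose and Victor — each takes 1/5.
Deceased: Kenneth, Judith, and Isaac. Their combined 3/5 is pooled and carried to generation 2.
At generation 2 (Winifred, Tessa, Nora, Harriet, George, Fiona, Martin, Albert, Prudence) there are 9 shares of (3/5)/9 = 1/15 each.
Living: Winifred, Tessa, Nora, Harriet, George, Fiona, Martin, Albert, and Prudence — each takes 1/15.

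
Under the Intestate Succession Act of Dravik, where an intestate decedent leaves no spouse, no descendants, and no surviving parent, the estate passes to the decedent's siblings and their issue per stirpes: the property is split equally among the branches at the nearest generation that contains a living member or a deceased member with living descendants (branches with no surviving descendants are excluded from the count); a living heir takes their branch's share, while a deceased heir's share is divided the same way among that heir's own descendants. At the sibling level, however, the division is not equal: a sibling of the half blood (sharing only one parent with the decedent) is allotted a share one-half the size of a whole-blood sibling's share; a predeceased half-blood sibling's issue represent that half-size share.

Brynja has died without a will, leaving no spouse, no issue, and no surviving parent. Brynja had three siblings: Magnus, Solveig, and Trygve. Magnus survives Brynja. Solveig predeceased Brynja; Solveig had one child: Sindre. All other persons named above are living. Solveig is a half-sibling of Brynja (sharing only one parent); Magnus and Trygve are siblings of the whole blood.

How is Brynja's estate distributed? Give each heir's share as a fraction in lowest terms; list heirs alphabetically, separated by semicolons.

Magnus 2/5; Sindre 1/5; Trygve 2/5

No spouse, descendants, or parent survives, so the estate passes to Brynja's siblings per stirpes.
Half-blood siblings count for one-half the weight of whole-blood siblings at the initial division.
Dividing 1 in proportion to weights (total weight 5/2): Magnus (weight 1) → 2/5; Solveig (weight 1/2) → 1/5; Trygve (weight 1) → 2/5.
Magnus is living and takes 2/5.
Solveig predeceased; the 1/5 allotted to Solveig's branch passes to Solveig's issue by representation.
Sindre is the sole taker at this level and receives the full 1/5.
Trygve is living and takes 2/5.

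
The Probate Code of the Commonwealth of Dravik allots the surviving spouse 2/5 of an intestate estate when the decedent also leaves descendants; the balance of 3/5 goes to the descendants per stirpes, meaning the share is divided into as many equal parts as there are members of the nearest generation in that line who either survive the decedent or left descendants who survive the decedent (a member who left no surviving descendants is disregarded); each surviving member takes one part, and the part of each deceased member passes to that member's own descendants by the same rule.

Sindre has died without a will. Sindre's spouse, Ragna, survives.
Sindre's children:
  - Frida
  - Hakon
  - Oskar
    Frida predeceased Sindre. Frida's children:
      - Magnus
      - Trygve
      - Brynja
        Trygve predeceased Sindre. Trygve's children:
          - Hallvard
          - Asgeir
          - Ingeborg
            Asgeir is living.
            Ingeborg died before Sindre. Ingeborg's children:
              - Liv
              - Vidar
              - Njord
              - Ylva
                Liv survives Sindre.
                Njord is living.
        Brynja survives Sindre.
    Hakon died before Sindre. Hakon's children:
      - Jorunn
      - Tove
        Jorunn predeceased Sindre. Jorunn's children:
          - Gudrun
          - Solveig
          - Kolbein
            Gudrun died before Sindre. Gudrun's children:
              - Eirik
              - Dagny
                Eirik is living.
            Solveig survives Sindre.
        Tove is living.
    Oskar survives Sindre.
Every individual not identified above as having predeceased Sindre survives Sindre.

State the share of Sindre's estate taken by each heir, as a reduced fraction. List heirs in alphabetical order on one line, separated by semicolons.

Ragna, as surviving spouse, takes 2/5.
The remaining 3/5 passes to Sindre's descendants per stirpes.
The 3/5 is divided into 3 equal shares of 1/5 among Frida, Hakon, Oskar.
Frida predeceased; the 1/5 allotted to Frida's branch passes to Frida's issue by representation.
The 1/5 is divided into 3 equal shares of 1/15 among Magnus, Trygve, Brynja.
Magnus is living and takes 1/15.
Trygve predeceased; the 1/15 allotted to Trygve's branch passes to Trygve's issue by representation.
The 1/15 is divided into 3 equal shares of 1/45 among Hallvard, Asgeir, Ingeborg.
Hallvard is living and takes 1/45.
Asgeir is living and takes 1/45.
Ingeborg predeceased; the 1/45 allotted to Ingeborg's branch passes to Ingeborg's issue by representation.
The 1/45 is divided into 4 equal shares of 1/180 among Liv, Vidar, Njord, Ylva.
Liv is living and takes 1/180.
Vidar is living and takes 1/180.
Njord is living and takes 1/180.
Ylva is living and takes 1/180.
Brynja is living and takes 1/15.
Hakon predeceased; the 1/5 allotted to Hakon's branch passes to Hakon's issue by representation.
The 1/5 is divided into 2 equal shares of 1/10 among Jorunn, Tove.
Jorunn predeceased; the 1/10 allotted to Jorunn's branch passes to Jorunn's issue by representation.
The 1/10 is divided into 3 equal shares of 1/30 among Gudrun, Solveig, Kolbein.
Gudrun predeceased; the 1/30 allotted to Gudrun's branch passes to Gudrun's issue by representation.
The 1/30 is divided into 2 equal shares of 1/60 among Eirik, Dagny.
Eirik is living and takes 1/60.
Dagny is living and takes 1/60.
Solveig is living and takes 1/30.
Kolbein is living and takes 1/30.
Tove is living and takes 1/10.
Oskar is living and takes 1/5.

Asgeir 1/45; Brynja 1/15; Dagny 1/60; Eirik 1/60; Hallvard 1/45; Kolbein 1/30; Liv 1/180; Magnus 1/15; Njord 1/180; Oskar 1/5; Ragna 2/5; Solveig 1/30; Tove 1/10; Vidar 1/180; Ylva 1/180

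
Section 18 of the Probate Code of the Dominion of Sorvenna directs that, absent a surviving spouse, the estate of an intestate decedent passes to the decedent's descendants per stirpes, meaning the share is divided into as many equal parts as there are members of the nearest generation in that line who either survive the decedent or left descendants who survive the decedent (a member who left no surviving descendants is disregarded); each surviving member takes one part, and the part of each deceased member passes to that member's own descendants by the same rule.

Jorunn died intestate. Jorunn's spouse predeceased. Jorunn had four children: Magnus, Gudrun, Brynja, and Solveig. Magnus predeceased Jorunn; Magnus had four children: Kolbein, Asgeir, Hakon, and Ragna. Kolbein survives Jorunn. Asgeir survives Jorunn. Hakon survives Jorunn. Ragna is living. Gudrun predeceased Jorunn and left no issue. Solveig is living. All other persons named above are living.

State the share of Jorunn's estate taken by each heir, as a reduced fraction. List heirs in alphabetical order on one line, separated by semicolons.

Asgeir 1/12; Brynja 1/3; Hakon 1/12; Kolbein 1/12; Ragna 1/12; Solveig 1/3

There is no surviving spouse, so the entire estate passes to Jorunn's descendants per stirpes.
Gudrun left no surviving issue, so that branch lapses and is disregarded.
The estate is divided into 3 equal shares of 1/3 among Magnus, Brynja, Solveig.
Magnus predeceased; the 1/3 allotted to Magnus's branch passes to Magnus's issue by representation.
The 1/3 is divided into 4 equal shares of 1/12 among Kolbein, Asgeir, Hakon, Ragna.
Kolbein is living and takes 1/12.
Asgeir is living and takes 1/12.
Hakon is living and takes 1/12.
Ragna is living and takes 1/12.
Brynja is living and takes 1/3.
Solveig is living and takes 1/3.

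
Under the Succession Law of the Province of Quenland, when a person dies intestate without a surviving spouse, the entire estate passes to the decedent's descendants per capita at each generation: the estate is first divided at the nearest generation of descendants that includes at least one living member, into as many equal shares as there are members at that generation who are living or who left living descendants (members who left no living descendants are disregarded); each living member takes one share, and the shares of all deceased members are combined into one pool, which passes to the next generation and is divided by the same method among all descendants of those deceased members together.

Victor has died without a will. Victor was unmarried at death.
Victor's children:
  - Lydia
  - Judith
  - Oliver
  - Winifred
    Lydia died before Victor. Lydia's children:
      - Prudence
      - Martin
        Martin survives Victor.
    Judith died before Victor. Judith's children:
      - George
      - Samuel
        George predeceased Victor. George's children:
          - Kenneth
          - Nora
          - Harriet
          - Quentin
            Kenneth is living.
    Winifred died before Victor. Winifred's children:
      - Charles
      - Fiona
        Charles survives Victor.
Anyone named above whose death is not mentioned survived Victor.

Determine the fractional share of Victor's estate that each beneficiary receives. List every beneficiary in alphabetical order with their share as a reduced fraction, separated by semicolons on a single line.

Charles 1/8; Fiona 1/8; Harriet 1/32; Kenneth 1/32; Martin 1/8; Nora 1/32; Oliver 1/4; Prudence 1/8; Quentin 1/32; Samuel 1/8

There is no surviving spouse, so the entire estate passes to Victor's descendants per capita at each generation.
At generation 1 (Lydia, Judith, Oliver, Winifred) there are 4 shares of (1)/4 = 1/4 each.
Living: Oliver — each takes 1/4.
Deceased: Lydia, Judith, and Winifred. Their combined 3/4 is pooled and carried to generation 2.
At generation 2 (Prudence, Martin, George, Samuel, Charles, Fiona) there are 6 shares of (3/4)/6 = 1/8 each.
Living: Prudence, Martin, Samuel, Charles, and Fiona — each takes 1/8.
Deceased: George. That 1/8 share is carried to generation 3.
At generation 3 (Kenneth, Nora, Harriet, Quentin) there are 4 shares of (1/8)/4 = 1/32 each.
Living: Kenneth, Nora, Harriet, and Quentin — each takes 1/32.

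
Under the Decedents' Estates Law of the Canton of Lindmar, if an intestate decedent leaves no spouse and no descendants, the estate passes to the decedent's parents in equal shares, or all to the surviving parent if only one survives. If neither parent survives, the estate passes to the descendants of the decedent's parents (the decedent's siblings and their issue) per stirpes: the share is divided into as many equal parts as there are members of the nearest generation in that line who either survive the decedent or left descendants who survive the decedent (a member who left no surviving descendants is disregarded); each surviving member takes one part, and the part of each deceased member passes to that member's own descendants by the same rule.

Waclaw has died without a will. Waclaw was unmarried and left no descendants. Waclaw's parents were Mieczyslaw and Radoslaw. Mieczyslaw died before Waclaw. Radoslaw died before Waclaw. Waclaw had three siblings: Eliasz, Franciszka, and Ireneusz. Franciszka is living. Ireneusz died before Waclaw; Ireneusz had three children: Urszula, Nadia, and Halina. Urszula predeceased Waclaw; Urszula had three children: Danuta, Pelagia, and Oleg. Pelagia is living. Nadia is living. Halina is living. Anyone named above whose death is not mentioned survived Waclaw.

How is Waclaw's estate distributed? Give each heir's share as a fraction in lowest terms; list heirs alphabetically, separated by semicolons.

Neither parent survives and there are no descendants, so the estate passes to Waclaw's siblings and their issue per stirpes.
The estate is divided into 3 equal shares of 1/3 among Eliasz, Franciszka, Ireneusz.
Eliasz is living and takes 1/3.
Franciszka is living and takes 1/3.
Ireneusz predeceased; the 1/3 allotted to Ireneusz's branch passes to Ireneusz's issue by representation.
The 1/3 is divided into 3 equal shares of 1/9 among Urszula, Nadia, Halina.
Urszula predeceased; the 1/9 allotted to Urszula's branch passes to Urszula's issue by representation.
The 1/9 is divided into 3 equal shares of 1/27 among Danuta, Pelagia, Oleg.
Danuta is living and takes 1/27.
Pelagia is living and takes 1/27.
Oleg is living and takes 1/27.
Nadia is living and takes 1/9.
Halina is living and takes 1/9.

Danuta 1/27; Eliasz 1/3; Franciszka 1/3; Halina 1/9; Nadia 1/9; Oleg 1/27; Pelagia 1/27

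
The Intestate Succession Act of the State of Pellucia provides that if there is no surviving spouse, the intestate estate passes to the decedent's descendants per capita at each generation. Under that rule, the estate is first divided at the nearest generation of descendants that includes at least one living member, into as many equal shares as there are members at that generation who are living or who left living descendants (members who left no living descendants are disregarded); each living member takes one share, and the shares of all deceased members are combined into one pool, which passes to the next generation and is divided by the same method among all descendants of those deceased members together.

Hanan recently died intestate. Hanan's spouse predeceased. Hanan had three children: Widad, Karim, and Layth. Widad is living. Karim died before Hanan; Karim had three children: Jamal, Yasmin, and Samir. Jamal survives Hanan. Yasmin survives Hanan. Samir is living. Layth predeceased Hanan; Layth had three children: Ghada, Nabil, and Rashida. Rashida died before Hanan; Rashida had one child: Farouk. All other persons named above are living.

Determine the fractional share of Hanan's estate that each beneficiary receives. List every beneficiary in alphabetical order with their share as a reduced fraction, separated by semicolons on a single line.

There is no surviving spouse, so the entire estate passes to Hanan's descendants per capita at each generation.
At generation 1 (Widad, Karim, Layth) there are 3 shares of (1)/3 = 1/3 each.
Living: Widad — each takes 1/3.
Deceased: Karim and Layth. Their combined 2/3 is pooled and carried to generation 2.
At generation 2 (Jamal, Yasmin, Samir, Ghada, Nabil, Rashida) there are 6 shares of (2/3)/6 = 1/9 each.
Living: Jamal, Yasmin, Samir, Ghada, and Nabil — each takes 1/9.
Deceased: Rashida. That 1/9 share is carried to generation 3.
At generation 3 (Farouk) there are 1 shares of (1/9)/1 = 1/9 each.
Living: Farouk — each takes 1/9.

Farouk 1/9; Ghada 1/9; Jamal 1/9; Nabil 1/9; Samir 1/9; Widad 1/3; Yasmin 1/9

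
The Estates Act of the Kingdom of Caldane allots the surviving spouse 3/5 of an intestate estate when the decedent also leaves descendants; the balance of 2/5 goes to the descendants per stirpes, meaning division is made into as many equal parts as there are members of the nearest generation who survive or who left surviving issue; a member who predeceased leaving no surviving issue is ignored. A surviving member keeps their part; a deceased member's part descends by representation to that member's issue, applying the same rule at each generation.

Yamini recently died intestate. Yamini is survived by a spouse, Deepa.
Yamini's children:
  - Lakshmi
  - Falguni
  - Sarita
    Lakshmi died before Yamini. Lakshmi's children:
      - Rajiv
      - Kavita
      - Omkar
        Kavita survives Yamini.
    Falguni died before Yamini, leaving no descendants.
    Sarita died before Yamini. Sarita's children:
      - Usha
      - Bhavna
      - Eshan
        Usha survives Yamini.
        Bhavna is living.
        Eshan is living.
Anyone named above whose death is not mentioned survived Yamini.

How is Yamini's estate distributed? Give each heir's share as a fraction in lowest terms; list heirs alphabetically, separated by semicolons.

Bhavna 1/15; Deepa 3/5; Eshan 1/15; Kavita 1/15; Omkar 1/15; Rajiv 1/15; Usha 1/15

Deepa, as surviving spouse, takes 3/5.
The remaining 2/5 passes to Yamini's descendants per stirpes.
Falguni left no surviving issue, so that branch lapses and is disregarded.
The 2/5 is divided into 2 equal shares of 1/5 among Lakshmi, Sarita.
Lakshmi predeceased; the 1/5 allotted to Lakshmi's branch passes to Lakshmi's issue by representation.
The 1/5 is divided into 3 equal shares of 1/15 among Rajiv, Kavita, Omkar.
Rajiv is living and takes 1/15.
Kavita is living and takes 1/15.
Omkar is living and takes 1/15.
Sarita predeceased; the 1/5 allotted to Sarita's branch passes to Sarita's issue by representation.
The 1/5 is divided into 3 equal shares of 1/15 among Usha, Bhavna, Eshan.
Usha is living and takes 1/15.
Bhavna is living and takes 1/15.
Eshan is living and takes 1/15.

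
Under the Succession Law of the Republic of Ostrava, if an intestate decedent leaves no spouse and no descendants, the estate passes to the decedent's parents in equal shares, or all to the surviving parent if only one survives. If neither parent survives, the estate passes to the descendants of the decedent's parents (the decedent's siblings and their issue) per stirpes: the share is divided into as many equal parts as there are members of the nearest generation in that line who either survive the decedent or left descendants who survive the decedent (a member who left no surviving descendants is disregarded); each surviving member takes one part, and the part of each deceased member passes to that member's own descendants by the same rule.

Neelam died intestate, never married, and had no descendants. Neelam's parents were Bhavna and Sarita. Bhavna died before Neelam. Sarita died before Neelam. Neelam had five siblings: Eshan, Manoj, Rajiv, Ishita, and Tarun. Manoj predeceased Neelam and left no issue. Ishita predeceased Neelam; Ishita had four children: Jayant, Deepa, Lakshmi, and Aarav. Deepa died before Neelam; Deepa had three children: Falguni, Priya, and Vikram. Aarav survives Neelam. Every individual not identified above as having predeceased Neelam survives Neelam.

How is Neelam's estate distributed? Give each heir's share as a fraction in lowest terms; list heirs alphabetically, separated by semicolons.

Neither parent survives and there are no descendants, so the estate passes to Neelam's siblings and their issue per stirpes.
Manoj left no surviving issue, so that branch lapses and is disregarded.
The estate is divided into 4 equal shares of 1/4 among Eshan, Rajiv, Ishita, Tarun.
Eshan is living and takes 1/4.
Rajiv is living and takes 1/4.
Ishita predeceased; the 1/4 allotted to Ishita's branch passes to Ishita's issue by representation.
The 1/4 is divided into 4 equal shares of 1/16 among Jayant, Deepa, Lakshmi, Aarav.
Jayant is living and takes 1/16.
Deepa predeceased; the 1/16 allotted to Deepa's branch passes to Deepa's issue by representation.
The 1/16 is divided into 3 equal shares of 1/48 among Falguni, Priya, Vikram.
Falguni is living and takes 1/48.
Priya is living and takes 1/48.
Vikram is living and takes 1/48.
Lakshmi is living and takes 1/16.
Aarav is living and takes 1/16.
Tarun is living and takes 1/4.

Aarav 1/16; Eshan 1/4; Falguni 1/48; Jayant 1/16; Lakshmi 1/16; Priya 1/48; Rajiv 1/4; Tarun 1/4; Vikram 1/48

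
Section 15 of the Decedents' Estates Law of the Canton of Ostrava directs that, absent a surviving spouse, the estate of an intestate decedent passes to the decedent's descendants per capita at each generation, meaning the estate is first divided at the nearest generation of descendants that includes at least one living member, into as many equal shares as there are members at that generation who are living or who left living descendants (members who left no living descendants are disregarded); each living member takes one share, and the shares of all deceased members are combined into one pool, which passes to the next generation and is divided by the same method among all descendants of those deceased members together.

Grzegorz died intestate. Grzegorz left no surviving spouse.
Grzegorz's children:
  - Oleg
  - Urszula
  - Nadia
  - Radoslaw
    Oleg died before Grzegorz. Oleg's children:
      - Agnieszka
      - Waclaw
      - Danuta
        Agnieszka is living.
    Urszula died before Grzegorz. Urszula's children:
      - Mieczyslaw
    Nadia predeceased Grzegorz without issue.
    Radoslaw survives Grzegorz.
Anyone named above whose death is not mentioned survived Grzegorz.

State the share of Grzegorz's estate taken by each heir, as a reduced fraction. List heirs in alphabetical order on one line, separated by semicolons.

Agnieszka 1/6; Danuta 1/6; Mieczyslaw 1/6; Radoslaw 1/3; Waclaw 1/6

There is no surviving spouse, so the entire estate passes to Grzegorz's descendants per capita at each generation.
At generation 1 (Oleg, Urszula, Radoslaw) there are 3 shares of (1)/3 = 1/3 each.
Living: Radoslaw — each takes 1/3.
Deceased: Oleg and Urszula. Their combined 2/3 is pooled and carried to generation 2.
At generation 2 (Agnieszka, Waclaw, Danuta, Mieczyslaw) there are 4 shares of (2/3)/4 = 1/6 each.
Living: Agnieszka, Waclaw, Danuta, and Mieczyslaw — each takes 1/6.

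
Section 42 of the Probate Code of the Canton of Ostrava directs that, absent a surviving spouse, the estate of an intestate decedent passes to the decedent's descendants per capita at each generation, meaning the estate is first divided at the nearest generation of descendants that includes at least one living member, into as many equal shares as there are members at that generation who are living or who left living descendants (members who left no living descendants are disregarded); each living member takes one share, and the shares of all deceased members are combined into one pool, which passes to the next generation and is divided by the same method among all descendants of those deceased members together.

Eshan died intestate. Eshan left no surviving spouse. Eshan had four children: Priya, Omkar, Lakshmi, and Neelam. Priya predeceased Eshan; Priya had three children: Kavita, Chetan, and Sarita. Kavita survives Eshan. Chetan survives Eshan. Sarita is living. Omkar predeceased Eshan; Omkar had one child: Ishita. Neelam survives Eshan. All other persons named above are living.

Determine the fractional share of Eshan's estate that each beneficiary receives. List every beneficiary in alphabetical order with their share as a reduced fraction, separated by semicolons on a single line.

There is no surviving spouse, so the entire estate passes to Eshan's descendants per capita at each generation.
At generation 1 (Priya, Omkar, Lakshmi, Neelam) there are 4 shares of (1)/4 = 1/4 each.
Living: Lakshmi and Neelam — each takes 1/4.
Deceased: Priya and Omkar. Their combined 1/2 is pooled and carried to generation 2.
At generation 2 (Kavita, Chetan, Sarita, Ishita) there are 4 shares of (1/2)/4 = 1/8 each.
Living: Kavita, Chetan, Sarita, and Ishita — each takes 1/8.

Chetan 1/8; Ishita 1/8; Kavita 1/8; Lakshmi 1/4; Neelam 1/4; Sarita 1/8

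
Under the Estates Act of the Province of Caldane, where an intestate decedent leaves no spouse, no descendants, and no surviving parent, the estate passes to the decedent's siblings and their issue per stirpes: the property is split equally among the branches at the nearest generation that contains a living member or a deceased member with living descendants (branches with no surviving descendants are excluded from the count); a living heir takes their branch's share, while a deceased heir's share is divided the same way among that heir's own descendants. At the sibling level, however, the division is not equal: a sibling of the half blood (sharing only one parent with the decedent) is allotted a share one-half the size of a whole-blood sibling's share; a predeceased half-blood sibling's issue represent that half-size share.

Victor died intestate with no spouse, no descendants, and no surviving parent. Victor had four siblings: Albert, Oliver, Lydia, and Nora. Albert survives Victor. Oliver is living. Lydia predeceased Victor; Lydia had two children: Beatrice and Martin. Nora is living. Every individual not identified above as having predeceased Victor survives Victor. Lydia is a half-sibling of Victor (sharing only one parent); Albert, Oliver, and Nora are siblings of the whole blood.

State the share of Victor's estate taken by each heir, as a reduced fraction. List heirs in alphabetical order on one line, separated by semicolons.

No spouse, descendants, or parent survives, so the estate passes to Victor's siblings per stirpes.
Half-blood siblings count for one-half the weight of whole-blood siblings at the initial division.
Dividing 1 in proportion to weights (total weight 7/2): Albert (weight 1) → 2/7; Oliver (weight 1) → 2/7; Lydia (weight 1/2) → 1/7; Nora (weight 1) → 2/7.
Albert is living and takes 2/7.
Oliver is living and takes 2/7.
Lydia predeceased; the 1/7 allotted to Lydia's branch passes to Lydia's issue by representation.
The 1/7 is divided into 2 equal shares of 1/14 among Beatrice, Martin.
Beatrice is living and takes 1/14.
Martin is living and takes 1/14.
Nora is living and takes 2/7.

Albert 2/7; Beatrice 1/14; Martin 1/14; Nora 2/7; Oliver 2/7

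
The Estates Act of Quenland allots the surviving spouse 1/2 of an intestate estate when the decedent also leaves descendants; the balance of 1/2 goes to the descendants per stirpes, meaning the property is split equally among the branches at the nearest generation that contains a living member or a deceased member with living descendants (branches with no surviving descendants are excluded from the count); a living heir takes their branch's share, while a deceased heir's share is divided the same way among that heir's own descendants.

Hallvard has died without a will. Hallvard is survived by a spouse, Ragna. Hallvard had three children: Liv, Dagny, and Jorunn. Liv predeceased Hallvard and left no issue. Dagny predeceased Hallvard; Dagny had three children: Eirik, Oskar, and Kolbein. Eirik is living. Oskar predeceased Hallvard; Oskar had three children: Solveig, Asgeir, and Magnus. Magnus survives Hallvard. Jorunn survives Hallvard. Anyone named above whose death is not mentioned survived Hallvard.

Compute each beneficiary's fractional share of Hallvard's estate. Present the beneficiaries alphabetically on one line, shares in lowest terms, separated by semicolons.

Ragna, as surviving spouse, takes 1/2.
The remaining 1/2 passes to Hallvard's descendants per stirpes.
Liv left no surviving issue, so that branch lapses and is disregarded.
The 1/2 is divided into 2 equal shares of 1/4 among Dagny, Jorunn.
Dagny predeceased; the 1/4 allotted to Dagny's branch passes to Dagny's issue by representation.
The 1/4 is divided into 3 equal shares of 1/12 among Eirik, Oskar, Kolbein.
Eirik is living and takes 1/12.
Oskar predeceased; the 1/12 allotted to Oskar's branch passes to Oskar's issue by representation.
The 1/12 is divided into 3 equal shares of 1/36 among Solveig, Asgeir, Magnus.
Solveig is living and takes 1/36.
Asgeir is living and takes 1/36.
Magnus is living and takes 1/36.
Kolbein is living and takes 1/12.
Jorunn is living and takes 1/4.

Asgeir 1/36; Eirik 1/12; Jorunn 1/4; Kolbein 1/12; Magnus 1/36; Ragna 1/2; Solveig 1/36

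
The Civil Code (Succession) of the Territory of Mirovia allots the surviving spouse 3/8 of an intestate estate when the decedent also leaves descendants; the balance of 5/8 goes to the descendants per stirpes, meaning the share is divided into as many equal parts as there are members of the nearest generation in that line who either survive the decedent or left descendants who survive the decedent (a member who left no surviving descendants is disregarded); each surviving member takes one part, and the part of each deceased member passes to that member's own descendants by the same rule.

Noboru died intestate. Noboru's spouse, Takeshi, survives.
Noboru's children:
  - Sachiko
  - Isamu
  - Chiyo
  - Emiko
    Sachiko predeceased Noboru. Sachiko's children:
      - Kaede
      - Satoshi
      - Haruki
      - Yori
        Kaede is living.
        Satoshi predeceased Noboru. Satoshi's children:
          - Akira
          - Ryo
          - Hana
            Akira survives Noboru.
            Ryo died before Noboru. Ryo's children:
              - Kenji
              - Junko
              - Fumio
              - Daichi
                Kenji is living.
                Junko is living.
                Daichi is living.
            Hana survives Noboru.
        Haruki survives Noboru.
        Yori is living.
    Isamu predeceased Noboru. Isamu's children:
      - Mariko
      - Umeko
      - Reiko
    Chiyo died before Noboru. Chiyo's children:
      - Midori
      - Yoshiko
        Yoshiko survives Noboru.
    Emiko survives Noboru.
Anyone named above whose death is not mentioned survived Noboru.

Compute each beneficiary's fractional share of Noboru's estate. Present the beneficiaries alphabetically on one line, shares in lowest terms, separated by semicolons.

Takeshi, as surviving spouse, takes 3/8.
The remaining 5/8 passes to Noboru's descendants per stirpes.
The 5/8 is divided into 4 equal shares of 5/32 among Sachiko, Isamu, Chiyo, Emiko.
Sachiko predeceased; the 5/32 allotted to Sachiko's branch passes to Sachiko's issue by representation.
The 5/32 is divided into 4 equal shares of 5/128 among Kaede, Satoshi, Haruki, Yori.
Kaede is living and takes 5/128.
Satoshi predeceased; the 5/128 allotted to Satoshi's branch passes to Satoshi's issue by representation.
The 5/128 is divided into 3 equal shares of 5/384 among Akira, Ryo, Hana.
Akira is living and takes 5/384.
Ryo predeceased; the 5/384 allotted to Ryo's branch passes to Ryo's issue by representation.
The 5/384 is divided into 4 equal shares of 5/1536 among Kenji, Junko, Fumio, Daichi.
Kenji is living and takes 5/1536.
Junko is living and takes 5/1536.
Fumio is living and takes 5/1536.
Daichi is living and takes 5/1536.
Hana is living and takes 5/384.
Haruki is living and takes 5/128.
Yori is living and takes 5/128.
Isamu predeceased; the 5/32 allotted to Isamu's branch passes to Isamu's issue by representation.
The 5/32 is divided into 3 equal shares of 5/96 among Mariko, Umeko, Reiko.
Mariko is living and takes 5/96.
Umeko is living and takes 5/96.
Reiko is living and takes 5/96.
Chiyo predeceased; the 5/32 allotted to Chiyo's branch passes to Chiyo's issue by representation.
The 5/32 is divided into 2 equal shares of 5/64 among Midori, Yoshiko.
Midori is living and takes 5/64.
Yoshiko is living and takes 5/64.
Emiko is living and takes 5/32.

Akira 5/384; Daichi 5/1536; Emiko 5/32; Fumio 5/1536; Hana 5/384; Haruki 5/128; Junko 5/1536; Kaede 5/128; Kenji 5/1536; Mariko 5/96; Midori 5/64; Reiko 5/96; Takeshi 3/8; Umeko 5/96; Yori 5/128; Yoshiko 5/64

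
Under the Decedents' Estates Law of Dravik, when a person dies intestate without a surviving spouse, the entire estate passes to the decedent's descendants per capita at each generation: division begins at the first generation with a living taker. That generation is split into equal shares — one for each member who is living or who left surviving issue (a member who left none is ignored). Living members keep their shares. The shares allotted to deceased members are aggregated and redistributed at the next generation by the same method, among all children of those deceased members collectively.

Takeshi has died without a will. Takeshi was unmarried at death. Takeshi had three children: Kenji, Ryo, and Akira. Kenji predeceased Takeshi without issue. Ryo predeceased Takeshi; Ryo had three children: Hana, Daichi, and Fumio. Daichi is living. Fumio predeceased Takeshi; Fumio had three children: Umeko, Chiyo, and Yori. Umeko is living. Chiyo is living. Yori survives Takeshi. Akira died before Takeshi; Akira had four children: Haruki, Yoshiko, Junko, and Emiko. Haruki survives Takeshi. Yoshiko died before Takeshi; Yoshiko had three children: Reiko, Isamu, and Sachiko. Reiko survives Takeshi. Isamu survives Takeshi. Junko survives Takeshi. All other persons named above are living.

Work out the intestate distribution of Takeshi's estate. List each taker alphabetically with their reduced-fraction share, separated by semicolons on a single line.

There is no surviving spouse, so the entire estate passes to Takeshi's descendants per capita at each generation.
No one at generation 1 (Ryo, Akira) is living; moving to the next generation.
At generation 2 (Hana, Daichi, Fumio, Haruki, Yoshiko, Junko, Emiko) there are 7 shares of (1)/7 = 1/7 each.
Living: Hana, Daichi, Haruki, Junko, and Emiko — each takes 1/7.
Deceased: Fumio and Yoshiko. Their combined 2/7 is pooled and carried to generation 3.
At generation 3 (Umeko, Chiyo, Yori, Reiko, Isamu, Sachiko) there are 6 shares of (2/7)/6 = 1/21 each.
Living: Umeko, Chiyo, Yori, Reiko, Isamu, and Sachiko — each takes 1/21.

Chiyo 1/21; Daichi 1/7; Emiko 1/7; Hana 1/7; Haruki 1/7; Isamu 1/21; Junko 1/7; Reiko 1/21; Sachiko 1/21; Umeko 1/21; Yori 1/21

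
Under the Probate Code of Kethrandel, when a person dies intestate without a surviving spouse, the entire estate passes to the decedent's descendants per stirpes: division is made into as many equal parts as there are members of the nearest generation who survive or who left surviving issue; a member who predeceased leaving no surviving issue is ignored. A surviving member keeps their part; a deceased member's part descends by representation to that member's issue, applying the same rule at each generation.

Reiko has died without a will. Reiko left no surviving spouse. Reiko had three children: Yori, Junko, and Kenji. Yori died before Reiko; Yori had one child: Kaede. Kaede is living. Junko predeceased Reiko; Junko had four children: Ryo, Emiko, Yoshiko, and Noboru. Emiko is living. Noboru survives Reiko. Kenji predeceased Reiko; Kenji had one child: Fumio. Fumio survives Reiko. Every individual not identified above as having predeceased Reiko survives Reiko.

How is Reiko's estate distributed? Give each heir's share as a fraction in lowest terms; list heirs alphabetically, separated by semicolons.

Emiko 1/12; Fumio 1/3; Kaede 1/3; Noboru 1/12; Ryo 1/12; Yoshiko 1/12

There is no surviving spouse, so the entire estate passes to Reiko's descendants per stirpes.
The estate is divided into 3 equal shares of 1/3 among Yori, Junko, Kenji.
Yori predeceased; the 1/3 allotted to Yori's branch passes to Yori's issue by representation.
Kaede is the sole taker at this level and receives the full 1/3.
Junko predeceased; the 1/3 allotted to Junko's branch passes to Junko's issue by representation.
The 1/3 is divided into 4 equal shares of 1/12 among Ryo, Emiko, Yoshiko, Noboru.
Ryo is living and takes 1/12.
Emiko is living and takes 1/12.
Yoshiko is living and takes 1/12.
Noboru is living and takes 1/12.
Kenji predeceased; the 1/3 allotted to Kenji's branch passes to Kenji's issue by representation.
Fumio is the sole taker at this level and receives the full 1/3.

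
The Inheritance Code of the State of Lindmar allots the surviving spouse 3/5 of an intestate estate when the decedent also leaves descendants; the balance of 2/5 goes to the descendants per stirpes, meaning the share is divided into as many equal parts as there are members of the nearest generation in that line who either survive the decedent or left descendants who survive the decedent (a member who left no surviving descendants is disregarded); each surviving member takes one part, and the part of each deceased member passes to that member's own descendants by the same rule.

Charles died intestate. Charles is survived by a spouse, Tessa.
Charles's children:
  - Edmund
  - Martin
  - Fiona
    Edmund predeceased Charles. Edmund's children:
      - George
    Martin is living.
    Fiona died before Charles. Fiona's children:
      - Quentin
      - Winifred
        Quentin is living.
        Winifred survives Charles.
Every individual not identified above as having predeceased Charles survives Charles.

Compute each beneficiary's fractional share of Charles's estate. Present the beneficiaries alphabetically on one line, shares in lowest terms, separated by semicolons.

George 2/15; Martin 2/15; Quentin 1/15; Tessa 3/5; Winifred 1/15

Tessa, as surviving spouse, takes 3/5.
The remaining 2/5 passes to Charles's descendants per stirpes.
The 2/5 is divided into 3 equal shares of 2/15 among Edmund, Martin, Fiona.
Edmund predeceased; the 2/15 allotted to Edmund's branch passes to Edmund's issue by representation.
George is the sole taker at this level and receives the full 2/15.
Martin is living and takes 2/15.
Fiona predeceased; the 2/15 allotted to Fiona's branch passes to Fiona's issue by representation.
The 2/15 is divided into 2 equal shares of 1/15 among Quentin, Winifred.
Quentin is living and takes 1/15.
Winifred is living and takes 1/15.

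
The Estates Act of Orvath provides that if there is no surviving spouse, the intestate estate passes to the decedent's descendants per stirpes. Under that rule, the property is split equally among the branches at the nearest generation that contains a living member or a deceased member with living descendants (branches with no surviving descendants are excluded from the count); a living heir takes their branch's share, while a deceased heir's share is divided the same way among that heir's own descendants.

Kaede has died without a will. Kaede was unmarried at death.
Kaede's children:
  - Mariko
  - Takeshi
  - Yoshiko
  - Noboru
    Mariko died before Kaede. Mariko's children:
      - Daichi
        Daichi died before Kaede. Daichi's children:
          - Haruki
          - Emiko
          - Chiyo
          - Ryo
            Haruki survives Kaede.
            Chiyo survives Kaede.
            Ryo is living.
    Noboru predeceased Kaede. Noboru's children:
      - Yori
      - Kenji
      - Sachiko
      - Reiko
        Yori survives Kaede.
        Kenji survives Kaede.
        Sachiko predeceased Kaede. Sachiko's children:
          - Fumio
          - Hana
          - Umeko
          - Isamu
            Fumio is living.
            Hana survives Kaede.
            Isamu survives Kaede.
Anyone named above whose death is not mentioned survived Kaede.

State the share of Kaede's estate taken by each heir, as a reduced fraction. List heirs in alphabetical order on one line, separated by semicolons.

Chiyo 1/16; Emiko 1/16; Fumio 1/64; Hana 1/64; Haruki 1/16; Isamu 1/64; Kenji 1/16; Reiko 1/16; Ryo 1/16; Takeshi 1/4; Umeko 1/64; Yori 1/16; Yoshiko 1/4

There is no surviving spouse, so the entire estate passes to Kaede's descendants per stirpes.
The estate is divided into 4 equal shares of 1/4 among Mariko, Takeshi, Yoshiko, Noboru.
Mariko predeceased; the 1/4 allotted to Mariko's branch passes to Mariko's issue by representation.
Daichi's line is the sole branch at this level, so the full 1/4 passes to Daichi's issue by representation.
The 1/4 is divided into 4 equal shares of 1/16 among Haruki, Emiko, Chiyo, Ryo.
Haruki is living and takes 1/16.
Emiko is living and takes 1/16.
Chiyo is living and takes 1/16.
Ryo is living and takes 1/16.
Takeshi is living and takes 1/4.
Yoshiko is living and takes 1/4.
Noboru predeceased; the 1/4 allotted to Noboru's branch passes to Noboru's issue by representation.
The 1/4 is divided into 4 equal shares of 1/16 among Yori, Kenji, Sachiko, Reiko.
Yori is living and takes 1/16.
Kenji is living and takes 1/16.
Sachiko predeceased; the 1/16 allotted to Sachiko's branch passes to Sachiko's issue by representation.
The 1/16 is divided into 4 equal shares of 1/64 among Fumio, Hana, Umeko, Isamu.
Fumio is living and takes 1/64.
Hana is living and takes 1/64.
Umeko is living and takes 1/64.
Isamu is living and takes 1/64.
Reiko is living and takes 1/16.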